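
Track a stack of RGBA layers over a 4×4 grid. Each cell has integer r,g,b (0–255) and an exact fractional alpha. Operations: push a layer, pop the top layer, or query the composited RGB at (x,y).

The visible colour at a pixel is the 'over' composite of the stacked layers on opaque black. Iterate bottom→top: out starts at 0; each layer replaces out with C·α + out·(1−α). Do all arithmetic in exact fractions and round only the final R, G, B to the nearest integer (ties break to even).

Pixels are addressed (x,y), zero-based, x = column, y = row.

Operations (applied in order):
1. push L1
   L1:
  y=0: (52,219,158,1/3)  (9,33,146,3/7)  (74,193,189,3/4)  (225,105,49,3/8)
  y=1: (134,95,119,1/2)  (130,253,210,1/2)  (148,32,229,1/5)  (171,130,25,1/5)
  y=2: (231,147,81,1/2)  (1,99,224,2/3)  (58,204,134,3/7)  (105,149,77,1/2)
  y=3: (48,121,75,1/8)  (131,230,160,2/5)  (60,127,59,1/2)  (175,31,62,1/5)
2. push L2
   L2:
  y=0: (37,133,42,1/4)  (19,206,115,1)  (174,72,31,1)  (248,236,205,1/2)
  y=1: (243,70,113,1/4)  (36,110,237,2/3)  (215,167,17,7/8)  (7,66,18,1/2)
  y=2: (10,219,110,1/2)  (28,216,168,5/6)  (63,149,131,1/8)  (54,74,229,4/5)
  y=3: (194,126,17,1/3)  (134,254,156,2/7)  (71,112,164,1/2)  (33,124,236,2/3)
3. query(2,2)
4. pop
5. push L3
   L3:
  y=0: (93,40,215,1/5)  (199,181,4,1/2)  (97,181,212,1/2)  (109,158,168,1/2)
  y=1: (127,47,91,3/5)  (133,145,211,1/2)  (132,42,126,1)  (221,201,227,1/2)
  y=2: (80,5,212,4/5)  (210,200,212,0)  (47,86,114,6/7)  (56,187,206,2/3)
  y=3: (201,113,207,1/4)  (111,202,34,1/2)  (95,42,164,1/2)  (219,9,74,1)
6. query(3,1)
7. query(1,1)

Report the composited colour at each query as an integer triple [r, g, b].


query (2,2) [L1,L2] — begin 0,0,0
+L1 (α=3/7) → [174/7, 612/7, 402/7]
+L2 (α=1/8) → [237/8, 761/8, 533/8]
→ [30, 95, 67]

at x=3,y=1 over L1,L3:
+L1 (α=1/5) → [171/5, 26, 5]
+L3 (α=1/2) → [638/5, 227/2, 116]
rounded: [128, 114, 116]

at x=1,y=1 over L1,L3:
+L1 (α=1/2) → [65, 253/2, 105]
+L3 (α=1/2) → [99, 543/4, 158]
→ [99, 136, 158]


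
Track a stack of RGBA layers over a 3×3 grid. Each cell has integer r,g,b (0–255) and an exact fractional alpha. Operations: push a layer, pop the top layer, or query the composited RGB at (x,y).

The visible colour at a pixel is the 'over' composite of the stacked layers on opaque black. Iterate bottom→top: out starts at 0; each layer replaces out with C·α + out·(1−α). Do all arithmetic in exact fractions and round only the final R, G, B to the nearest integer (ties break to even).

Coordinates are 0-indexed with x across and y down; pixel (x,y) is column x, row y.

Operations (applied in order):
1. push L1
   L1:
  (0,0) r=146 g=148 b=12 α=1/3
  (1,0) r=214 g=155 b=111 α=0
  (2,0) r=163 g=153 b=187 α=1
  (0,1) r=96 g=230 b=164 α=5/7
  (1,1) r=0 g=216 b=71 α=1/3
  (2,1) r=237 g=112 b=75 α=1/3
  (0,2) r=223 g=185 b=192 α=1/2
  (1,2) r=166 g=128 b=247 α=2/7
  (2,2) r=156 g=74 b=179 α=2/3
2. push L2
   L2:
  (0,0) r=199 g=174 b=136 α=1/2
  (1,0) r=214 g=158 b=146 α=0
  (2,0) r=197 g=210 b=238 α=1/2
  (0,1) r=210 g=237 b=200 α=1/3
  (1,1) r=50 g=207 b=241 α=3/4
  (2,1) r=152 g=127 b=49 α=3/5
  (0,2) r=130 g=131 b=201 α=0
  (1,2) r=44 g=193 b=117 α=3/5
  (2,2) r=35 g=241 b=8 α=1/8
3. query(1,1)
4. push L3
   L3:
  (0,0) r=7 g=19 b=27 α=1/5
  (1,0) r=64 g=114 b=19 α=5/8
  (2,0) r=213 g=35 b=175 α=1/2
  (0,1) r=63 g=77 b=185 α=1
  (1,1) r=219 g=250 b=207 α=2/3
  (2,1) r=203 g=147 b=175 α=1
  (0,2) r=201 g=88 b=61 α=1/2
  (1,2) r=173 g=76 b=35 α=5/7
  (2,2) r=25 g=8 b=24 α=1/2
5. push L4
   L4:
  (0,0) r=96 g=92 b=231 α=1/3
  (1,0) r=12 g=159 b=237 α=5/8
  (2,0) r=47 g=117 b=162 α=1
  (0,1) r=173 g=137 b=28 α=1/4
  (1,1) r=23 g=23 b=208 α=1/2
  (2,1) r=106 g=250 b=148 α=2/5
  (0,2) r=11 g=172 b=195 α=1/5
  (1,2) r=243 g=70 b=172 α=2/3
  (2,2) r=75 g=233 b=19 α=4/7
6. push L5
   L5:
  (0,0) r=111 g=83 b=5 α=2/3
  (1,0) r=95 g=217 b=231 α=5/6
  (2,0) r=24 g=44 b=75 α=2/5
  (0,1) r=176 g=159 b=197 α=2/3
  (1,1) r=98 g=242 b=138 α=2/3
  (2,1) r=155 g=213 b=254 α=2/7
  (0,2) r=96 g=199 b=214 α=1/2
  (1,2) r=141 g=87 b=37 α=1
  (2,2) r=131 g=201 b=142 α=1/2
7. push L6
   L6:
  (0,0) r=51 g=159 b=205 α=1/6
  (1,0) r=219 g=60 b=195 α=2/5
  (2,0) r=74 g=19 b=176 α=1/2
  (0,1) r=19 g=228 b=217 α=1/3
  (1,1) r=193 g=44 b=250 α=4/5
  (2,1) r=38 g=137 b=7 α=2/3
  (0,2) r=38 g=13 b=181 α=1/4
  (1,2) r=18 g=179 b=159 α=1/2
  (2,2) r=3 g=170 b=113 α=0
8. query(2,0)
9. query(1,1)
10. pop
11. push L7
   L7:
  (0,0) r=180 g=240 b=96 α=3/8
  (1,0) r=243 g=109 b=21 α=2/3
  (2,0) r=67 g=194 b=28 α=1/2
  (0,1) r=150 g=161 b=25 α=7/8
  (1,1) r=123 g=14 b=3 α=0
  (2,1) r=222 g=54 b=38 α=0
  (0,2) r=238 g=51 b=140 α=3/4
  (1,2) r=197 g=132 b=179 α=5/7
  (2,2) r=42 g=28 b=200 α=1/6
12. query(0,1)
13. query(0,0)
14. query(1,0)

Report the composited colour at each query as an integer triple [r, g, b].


at x=1,y=1 over L1,L2:
L1 α=1/3: [0, 72, 71/3]
L2 α=3/4: [75/2, 693/4, 560/3]
→ [38, 173, 187]

query (2,0) [L1,L2,L3,L4,L5,L6] — begin 0,0,0
after L1 α=1: [163, 153, 187]
after L2 α=1/2: [180, 363/2, 425/2]
after L3 α=1/2: [393/2, 433/4, 775/4]
after L4 α=1: [47, 117, 162]
after L5 α=2/5: [189/5, 439/5, 636/5]
after L6 α=1/2: [559/10, 267/5, 758/5]
rounded: [56, 53, 152]

query (1,1) [L1,L2,L3,L4,L5,L6] — begin 0,0,0
after L1 α=1/3: [0, 72, 71/3]
after L2 α=3/4: [75/2, 693/4, 560/3]
after L3 α=2/3: [317/2, 2693/12, 1802/9]
after L4 α=1/2: [363/4, 2969/24, 1837/9]
after L5 α=2/3: [1147/12, 14585/72, 4321/27]
after L6 α=4/5: [10411/60, 27257/360, 31321/135]
→ [174, 76, 232]

(0,1) stack=L1,L2,L3,L4,L5,L7; from [0,0,0]:
L1 α=5/7: [480/7, 1150/7, 820/7]
L2 α=1/3: [810/7, 3959/21, 3040/21]
L3 α=1: [63, 77, 185]
L4 α=1/4: [181/2, 92, 583/4]
L5 α=2/3: [295/2, 410/3, 2159/12]
L7 α=7/8: [2395/16, 3791/24, 4259/96]
= [150, 158, 44]

query (0,0) [L1,L2,L3,L4,L5,L7] — begin 0,0,0
after L1 α=1/3: [146/3, 148/3, 4]
after L2 α=1/2: [743/6, 335/3, 70]
after L3 α=1/5: [1507/15, 1397/15, 307/5]
after L4 α=1/3: [4454/45, 4174/45, 1769/15]
after L5 α=2/3: [14444/135, 11644/135, 1919/45]
after L7 α=3/8: [3628/27, 7771/54, 4511/72]
rounded: [134, 144, 63]

at x=1,y=0 over L1,L2,L3,L4,L5,L7:
L1 α=0: [0, 0, 0]
L2 α=0: [0, 0, 0]
L3 α=5/8: [40, 285/4, 95/8]
L4 α=5/8: [45/2, 4035/32, 9765/64]
L5 α=5/6: [995/12, 38755/192, 27895/128]
L7 α=2/3: [6827/36, 80611/576, 33271/384]
= [190, 140, 87]


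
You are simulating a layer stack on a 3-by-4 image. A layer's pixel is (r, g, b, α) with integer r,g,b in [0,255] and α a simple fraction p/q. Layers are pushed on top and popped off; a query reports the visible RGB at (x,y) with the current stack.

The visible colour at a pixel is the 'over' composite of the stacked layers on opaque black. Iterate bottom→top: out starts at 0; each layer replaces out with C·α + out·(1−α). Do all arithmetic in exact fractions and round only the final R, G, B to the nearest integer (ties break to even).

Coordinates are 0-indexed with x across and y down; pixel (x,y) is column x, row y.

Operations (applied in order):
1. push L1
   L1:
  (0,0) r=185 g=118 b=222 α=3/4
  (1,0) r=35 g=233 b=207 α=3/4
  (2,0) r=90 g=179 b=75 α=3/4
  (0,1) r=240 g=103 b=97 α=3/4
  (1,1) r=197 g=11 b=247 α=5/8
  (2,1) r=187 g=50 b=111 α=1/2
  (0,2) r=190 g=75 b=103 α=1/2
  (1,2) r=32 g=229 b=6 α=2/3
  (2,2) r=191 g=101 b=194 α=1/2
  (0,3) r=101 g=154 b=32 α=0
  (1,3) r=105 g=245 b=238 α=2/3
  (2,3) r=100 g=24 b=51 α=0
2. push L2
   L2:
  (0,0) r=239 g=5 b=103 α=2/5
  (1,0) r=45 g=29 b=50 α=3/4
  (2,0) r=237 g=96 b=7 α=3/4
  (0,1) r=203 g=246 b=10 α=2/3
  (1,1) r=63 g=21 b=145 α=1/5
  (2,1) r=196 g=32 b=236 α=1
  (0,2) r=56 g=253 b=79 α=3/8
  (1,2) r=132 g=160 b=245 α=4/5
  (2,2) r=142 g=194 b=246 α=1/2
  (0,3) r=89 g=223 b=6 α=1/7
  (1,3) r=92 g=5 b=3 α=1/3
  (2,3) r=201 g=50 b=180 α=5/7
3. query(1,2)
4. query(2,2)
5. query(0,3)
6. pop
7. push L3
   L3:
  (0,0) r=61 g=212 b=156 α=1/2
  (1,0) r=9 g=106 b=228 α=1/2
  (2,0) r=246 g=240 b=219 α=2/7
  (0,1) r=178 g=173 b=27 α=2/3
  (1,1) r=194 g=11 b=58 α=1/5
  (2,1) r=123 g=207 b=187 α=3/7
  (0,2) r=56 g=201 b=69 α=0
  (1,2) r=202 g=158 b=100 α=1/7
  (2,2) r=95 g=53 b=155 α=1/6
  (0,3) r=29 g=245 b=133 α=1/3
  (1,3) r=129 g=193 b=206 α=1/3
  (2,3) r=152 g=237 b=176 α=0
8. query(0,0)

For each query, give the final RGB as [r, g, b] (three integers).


(1,2) stack=L1,L2; from [0,0,0]:
after L1 α=2/3: [64/3, 458/3, 4]
after L2 α=4/5: [1648/15, 2378/15, 984/5]
→ [110, 159, 197]

at x=2,y=2 over L1,L2:
+L1 (α=1/2) → [191/2, 101/2, 97]
+L2 (α=1/2) → [475/4, 489/4, 343/2]
= [119, 122, 172]

(0,3) stack=L1,L2; from [0,0,0]:
+L1 (α=0) → [0, 0, 0]
+L2 (α=1/7) → [89/7, 223/7, 6/7]
= [13, 32, 1]

at x=0,y=0 over L1,L3:
L1 α=3/4: [555/4, 177/2, 333/2]
L3 α=1/2: [799/8, 601/4, 645/4]
rounded: [100, 150, 161]


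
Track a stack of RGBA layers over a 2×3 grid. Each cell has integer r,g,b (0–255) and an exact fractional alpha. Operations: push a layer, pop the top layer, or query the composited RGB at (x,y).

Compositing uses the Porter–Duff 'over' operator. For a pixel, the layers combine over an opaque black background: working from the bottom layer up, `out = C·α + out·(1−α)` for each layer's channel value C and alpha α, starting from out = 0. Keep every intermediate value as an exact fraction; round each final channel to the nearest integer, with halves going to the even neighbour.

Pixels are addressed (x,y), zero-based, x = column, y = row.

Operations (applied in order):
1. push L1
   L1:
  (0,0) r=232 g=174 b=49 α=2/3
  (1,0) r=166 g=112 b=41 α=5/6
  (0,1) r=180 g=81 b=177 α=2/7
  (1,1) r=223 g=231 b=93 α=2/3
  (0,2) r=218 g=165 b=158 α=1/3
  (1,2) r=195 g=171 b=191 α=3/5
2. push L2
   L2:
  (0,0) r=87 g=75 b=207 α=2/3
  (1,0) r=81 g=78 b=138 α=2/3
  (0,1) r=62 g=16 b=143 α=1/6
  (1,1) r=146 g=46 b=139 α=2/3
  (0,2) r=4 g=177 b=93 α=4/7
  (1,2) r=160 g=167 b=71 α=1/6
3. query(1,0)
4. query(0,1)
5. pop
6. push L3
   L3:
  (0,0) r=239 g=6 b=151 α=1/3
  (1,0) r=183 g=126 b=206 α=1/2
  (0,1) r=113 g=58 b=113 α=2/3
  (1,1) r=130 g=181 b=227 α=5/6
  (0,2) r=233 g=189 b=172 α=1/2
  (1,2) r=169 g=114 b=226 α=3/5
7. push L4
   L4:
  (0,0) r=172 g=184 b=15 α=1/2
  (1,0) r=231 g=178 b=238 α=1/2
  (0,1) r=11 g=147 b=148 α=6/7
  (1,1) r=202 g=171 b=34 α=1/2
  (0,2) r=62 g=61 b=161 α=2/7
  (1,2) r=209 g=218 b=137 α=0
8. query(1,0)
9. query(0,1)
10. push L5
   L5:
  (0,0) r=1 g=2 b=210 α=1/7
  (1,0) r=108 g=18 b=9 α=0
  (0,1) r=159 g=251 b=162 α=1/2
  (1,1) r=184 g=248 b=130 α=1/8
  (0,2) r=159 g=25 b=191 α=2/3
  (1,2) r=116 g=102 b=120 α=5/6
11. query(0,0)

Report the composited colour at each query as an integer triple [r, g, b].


query (1,0) [L1,L2] — begin 0,0,0
+L1 (α=5/6) → [415/3, 280/3, 205/6]
+L2 (α=2/3) → [901/9, 748/9, 1861/18]
→ [100, 83, 103]

(0,1) stack=L1,L2; from [0,0,0]:
after L1 α=2/7: [360/7, 162/7, 354/7]
after L2 α=1/6: [1117/21, 461/21, 2771/42]
→ [53, 22, 66]

query (1,0) [L1,L3,L4] — begin 0,0,0
L1 α=5/6: [415/3, 280/3, 205/6]
L3 α=1/2: [482/3, 329/3, 1441/12]
L4 α=1/2: [1175/6, 863/6, 4297/24]
→ [196, 144, 179]

at x=0,y=1 over L1,L3,L4:
after L1 α=2/7: [360/7, 162/7, 354/7]
after L3 α=2/3: [1942/21, 974/21, 1936/21]
after L4 α=6/7: [3328/147, 19496/147, 20584/147]
→ [23, 133, 140]

query (0,0) [L1,L3,L4,L5] — begin 0,0,0
after L1 α=2/3: [464/3, 116, 98/3]
after L3 α=1/3: [1645/9, 238/3, 649/9]
after L4 α=1/2: [3193/18, 395/3, 392/9]
after L5 α=1/7: [3196/21, 792/7, 202/3]
= [152, 113, 67]


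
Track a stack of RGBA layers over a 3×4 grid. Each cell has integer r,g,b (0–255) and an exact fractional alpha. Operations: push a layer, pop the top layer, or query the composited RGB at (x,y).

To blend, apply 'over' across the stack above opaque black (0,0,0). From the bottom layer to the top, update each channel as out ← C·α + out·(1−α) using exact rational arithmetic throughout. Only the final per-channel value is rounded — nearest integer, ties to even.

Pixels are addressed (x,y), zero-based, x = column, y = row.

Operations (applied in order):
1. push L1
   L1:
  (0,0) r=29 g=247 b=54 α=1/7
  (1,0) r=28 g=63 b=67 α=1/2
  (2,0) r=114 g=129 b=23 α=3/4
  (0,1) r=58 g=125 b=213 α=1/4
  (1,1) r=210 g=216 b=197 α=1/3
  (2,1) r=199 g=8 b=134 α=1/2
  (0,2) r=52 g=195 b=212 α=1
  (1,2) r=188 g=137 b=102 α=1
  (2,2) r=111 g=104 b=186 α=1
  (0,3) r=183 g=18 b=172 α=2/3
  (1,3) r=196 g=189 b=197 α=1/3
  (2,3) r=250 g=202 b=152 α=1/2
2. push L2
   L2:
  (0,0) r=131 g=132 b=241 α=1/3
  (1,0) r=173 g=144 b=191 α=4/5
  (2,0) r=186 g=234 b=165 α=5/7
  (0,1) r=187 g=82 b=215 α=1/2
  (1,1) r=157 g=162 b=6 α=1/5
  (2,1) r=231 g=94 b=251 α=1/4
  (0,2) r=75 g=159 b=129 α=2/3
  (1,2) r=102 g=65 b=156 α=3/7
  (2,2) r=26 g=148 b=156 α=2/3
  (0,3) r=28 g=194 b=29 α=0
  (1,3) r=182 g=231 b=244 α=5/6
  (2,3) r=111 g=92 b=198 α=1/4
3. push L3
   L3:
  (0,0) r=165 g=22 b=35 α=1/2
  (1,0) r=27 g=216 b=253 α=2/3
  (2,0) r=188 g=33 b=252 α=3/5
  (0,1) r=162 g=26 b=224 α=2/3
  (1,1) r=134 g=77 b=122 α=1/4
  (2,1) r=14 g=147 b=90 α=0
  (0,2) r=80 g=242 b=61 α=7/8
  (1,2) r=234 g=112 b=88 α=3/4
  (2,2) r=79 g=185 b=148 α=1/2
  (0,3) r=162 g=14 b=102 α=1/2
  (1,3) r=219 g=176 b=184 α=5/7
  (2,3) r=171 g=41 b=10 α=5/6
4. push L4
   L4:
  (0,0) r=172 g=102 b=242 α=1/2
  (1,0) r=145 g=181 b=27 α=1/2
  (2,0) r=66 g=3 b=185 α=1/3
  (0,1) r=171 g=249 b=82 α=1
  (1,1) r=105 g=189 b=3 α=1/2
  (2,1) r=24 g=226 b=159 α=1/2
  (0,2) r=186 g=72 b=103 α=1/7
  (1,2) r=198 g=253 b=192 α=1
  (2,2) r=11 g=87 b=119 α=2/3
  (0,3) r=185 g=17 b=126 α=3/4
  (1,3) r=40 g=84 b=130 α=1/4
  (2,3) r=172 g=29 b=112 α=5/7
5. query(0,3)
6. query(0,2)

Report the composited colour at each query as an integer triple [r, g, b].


(0,3) stack=L1,L2,L3,L4; from [0,0,0]:
after L1 α=2/3: [122, 12, 344/3]
after L2 α=0: [122, 12, 344/3]
after L3 α=1/2: [142, 13, 325/3]
after L4 α=3/4: [697/4, 16, 1459/12]
→ [174, 16, 122]

query (0,2) [L1,L2,L3,L4] — begin 0,0,0
L1 α=1: [52, 195, 212]
L2 α=2/3: [202/3, 171, 470/3]
L3 α=7/8: [941/12, 1865/8, 1751/24]
L4 α=1/7: [1313/14, 5883/28, 309/4]
rounded: [94, 210, 77]


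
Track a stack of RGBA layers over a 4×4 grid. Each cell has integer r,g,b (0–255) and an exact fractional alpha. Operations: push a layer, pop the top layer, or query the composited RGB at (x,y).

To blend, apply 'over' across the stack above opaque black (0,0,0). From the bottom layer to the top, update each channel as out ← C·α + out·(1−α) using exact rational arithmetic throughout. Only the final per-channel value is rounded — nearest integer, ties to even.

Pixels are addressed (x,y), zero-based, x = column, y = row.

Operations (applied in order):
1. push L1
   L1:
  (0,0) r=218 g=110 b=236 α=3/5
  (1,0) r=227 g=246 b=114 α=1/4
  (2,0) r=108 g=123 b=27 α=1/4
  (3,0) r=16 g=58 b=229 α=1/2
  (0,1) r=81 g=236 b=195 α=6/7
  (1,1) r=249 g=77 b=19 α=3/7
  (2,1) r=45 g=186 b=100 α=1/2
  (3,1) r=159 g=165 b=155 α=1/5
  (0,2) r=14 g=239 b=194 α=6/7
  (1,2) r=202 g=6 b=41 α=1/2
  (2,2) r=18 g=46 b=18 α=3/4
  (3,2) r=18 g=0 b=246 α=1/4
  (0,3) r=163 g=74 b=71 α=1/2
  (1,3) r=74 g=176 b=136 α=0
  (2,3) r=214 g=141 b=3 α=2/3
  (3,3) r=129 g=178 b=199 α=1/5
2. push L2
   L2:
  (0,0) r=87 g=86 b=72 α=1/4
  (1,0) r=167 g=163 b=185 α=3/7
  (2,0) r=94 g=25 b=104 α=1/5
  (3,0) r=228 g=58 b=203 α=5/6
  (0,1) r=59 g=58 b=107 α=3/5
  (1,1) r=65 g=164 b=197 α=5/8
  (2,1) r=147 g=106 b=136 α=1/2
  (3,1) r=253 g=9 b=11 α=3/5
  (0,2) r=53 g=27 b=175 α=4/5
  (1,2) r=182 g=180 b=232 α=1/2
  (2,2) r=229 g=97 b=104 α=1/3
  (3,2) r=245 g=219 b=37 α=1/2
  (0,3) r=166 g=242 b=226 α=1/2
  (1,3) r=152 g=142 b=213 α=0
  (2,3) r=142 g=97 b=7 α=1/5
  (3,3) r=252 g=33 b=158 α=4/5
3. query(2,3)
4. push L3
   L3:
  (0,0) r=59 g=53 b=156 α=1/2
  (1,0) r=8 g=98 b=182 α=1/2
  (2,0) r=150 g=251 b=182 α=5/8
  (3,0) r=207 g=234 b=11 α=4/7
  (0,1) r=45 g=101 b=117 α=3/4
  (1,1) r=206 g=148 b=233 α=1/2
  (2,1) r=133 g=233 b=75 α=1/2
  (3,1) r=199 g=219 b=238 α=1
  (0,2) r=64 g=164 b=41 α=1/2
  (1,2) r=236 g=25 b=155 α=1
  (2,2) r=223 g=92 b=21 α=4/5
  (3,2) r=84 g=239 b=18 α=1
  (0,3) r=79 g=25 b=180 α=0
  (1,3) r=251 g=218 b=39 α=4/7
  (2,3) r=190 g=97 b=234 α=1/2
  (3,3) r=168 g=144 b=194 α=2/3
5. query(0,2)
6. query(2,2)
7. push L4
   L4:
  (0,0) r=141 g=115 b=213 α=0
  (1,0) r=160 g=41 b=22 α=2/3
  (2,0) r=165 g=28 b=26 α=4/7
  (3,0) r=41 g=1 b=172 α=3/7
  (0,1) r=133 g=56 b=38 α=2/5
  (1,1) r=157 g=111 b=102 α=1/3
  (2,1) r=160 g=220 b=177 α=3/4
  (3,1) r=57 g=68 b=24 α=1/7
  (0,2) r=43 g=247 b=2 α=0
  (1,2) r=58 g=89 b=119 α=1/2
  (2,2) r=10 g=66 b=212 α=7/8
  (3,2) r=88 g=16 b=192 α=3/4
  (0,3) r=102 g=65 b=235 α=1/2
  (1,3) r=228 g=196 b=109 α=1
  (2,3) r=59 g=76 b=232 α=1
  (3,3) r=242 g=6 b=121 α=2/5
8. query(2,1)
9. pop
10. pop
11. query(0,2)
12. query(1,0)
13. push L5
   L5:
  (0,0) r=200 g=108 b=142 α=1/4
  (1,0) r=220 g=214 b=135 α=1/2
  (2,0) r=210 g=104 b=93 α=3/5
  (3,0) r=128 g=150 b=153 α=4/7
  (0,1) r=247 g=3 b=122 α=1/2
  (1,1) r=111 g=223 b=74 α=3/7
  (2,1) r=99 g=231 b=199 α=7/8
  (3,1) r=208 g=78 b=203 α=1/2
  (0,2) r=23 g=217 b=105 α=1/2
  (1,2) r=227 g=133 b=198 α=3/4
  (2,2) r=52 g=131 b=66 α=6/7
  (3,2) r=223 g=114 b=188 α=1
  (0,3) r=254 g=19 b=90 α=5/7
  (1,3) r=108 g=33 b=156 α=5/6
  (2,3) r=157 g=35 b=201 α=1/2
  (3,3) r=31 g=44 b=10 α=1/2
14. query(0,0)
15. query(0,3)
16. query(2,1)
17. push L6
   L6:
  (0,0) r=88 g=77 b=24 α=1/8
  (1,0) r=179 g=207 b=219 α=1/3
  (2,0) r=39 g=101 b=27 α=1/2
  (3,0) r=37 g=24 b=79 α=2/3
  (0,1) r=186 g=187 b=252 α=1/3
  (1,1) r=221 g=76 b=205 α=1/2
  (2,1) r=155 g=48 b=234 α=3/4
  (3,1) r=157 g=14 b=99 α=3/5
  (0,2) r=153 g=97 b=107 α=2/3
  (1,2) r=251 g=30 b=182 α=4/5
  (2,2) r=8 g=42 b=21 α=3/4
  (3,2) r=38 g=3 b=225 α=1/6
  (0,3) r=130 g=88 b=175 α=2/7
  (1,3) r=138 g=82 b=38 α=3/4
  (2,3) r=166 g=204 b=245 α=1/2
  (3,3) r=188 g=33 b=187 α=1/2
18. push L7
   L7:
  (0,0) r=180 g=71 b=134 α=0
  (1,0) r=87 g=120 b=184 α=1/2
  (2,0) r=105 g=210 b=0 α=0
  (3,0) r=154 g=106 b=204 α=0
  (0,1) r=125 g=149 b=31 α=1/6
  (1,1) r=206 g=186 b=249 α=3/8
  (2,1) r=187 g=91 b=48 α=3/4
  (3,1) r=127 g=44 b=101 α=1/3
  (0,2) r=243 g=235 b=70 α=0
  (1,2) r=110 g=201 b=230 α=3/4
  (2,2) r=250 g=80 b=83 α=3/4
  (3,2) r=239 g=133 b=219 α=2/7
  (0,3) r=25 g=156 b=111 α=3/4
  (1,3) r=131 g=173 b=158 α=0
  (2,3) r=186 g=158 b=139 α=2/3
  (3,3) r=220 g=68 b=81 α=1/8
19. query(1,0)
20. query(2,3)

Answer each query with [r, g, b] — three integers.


at x=2,y=3 over L1,L2:
L1 α=2/3: [428/3, 94, 2]
L2 α=1/5: [2138/15, 473/5, 3]
= [143, 95, 3]

query (0,2) [L1,L2,L3] — begin 0,0,0
after L1 α=6/7: [12, 1434/7, 1164/7]
after L2 α=4/5: [224/5, 438/7, 6064/35]
after L3 α=1/2: [272/5, 793/7, 7499/70]
= [54, 113, 107]

(2,2) stack=L1,L2,L3; from [0,0,0]:
L1 α=3/4: [27/2, 69/2, 27/2]
L2 α=1/3: [256/3, 166/3, 131/3]
L3 α=4/5: [2932/15, 254/3, 383/15]
→ [195, 85, 26]

(2,1) stack=L1,L2,L3,L4; from [0,0,0]:
L1 α=1/2: [45/2, 93, 50]
L2 α=1/2: [339/4, 199/2, 93]
L3 α=1/2: [871/8, 665/4, 84]
L4 α=3/4: [4711/32, 3305/16, 615/4]
rounded: [147, 207, 154]

query (0,2) [L1,L2] — begin 0,0,0
+L1 (α=6/7) → [12, 1434/7, 1164/7]
+L2 (α=4/5) → [224/5, 438/7, 6064/35]
→ [45, 63, 173]

at x=1,y=0 over L1,L2:
+L1 (α=1/4) → [227/4, 123/2, 57/2]
+L2 (α=3/7) → [104, 105, 669/7]
rounded: [104, 105, 96]

at x=0,y=0 over L1,L2,L5:
L1 α=3/5: [654/5, 66, 708/5]
L2 α=1/4: [2397/20, 71, 621/5]
L5 α=1/4: [11191/80, 321/4, 2573/20]
= [140, 80, 129]

at x=0,y=3 over L1,L2,L5:
L1 α=1/2: [163/2, 37, 71/2]
L2 α=1/2: [495/4, 279/2, 523/4]
L5 α=5/7: [3035/14, 374/7, 1423/14]
rounded: [217, 53, 102]

(2,1) stack=L1,L2,L5; from [0,0,0]:
L1 α=1/2: [45/2, 93, 50]
L2 α=1/2: [339/4, 199/2, 93]
L5 α=7/8: [3111/32, 3433/16, 743/4]
→ [97, 215, 186]

(1,0) stack=L1,L2,L5,L6,L7; from [0,0,0]:
after L1 α=1/4: [227/4, 123/2, 57/2]
after L2 α=3/7: [104, 105, 669/7]
after L5 α=1/2: [162, 319/2, 807/7]
after L6 α=1/3: [503/3, 526/3, 1049/7]
after L7 α=1/2: [382/3, 443/3, 2337/14]
rounded: [127, 148, 167]

(2,3) stack=L1,L2,L5,L6,L7; from [0,0,0]:
L1 α=2/3: [428/3, 94, 2]
L2 α=1/5: [2138/15, 473/5, 3]
L5 α=1/2: [4493/30, 324/5, 102]
L6 α=1/2: [9473/60, 672/5, 347/2]
L7 α=2/3: [31793/180, 2252/15, 301/2]
→ [177, 150, 150]


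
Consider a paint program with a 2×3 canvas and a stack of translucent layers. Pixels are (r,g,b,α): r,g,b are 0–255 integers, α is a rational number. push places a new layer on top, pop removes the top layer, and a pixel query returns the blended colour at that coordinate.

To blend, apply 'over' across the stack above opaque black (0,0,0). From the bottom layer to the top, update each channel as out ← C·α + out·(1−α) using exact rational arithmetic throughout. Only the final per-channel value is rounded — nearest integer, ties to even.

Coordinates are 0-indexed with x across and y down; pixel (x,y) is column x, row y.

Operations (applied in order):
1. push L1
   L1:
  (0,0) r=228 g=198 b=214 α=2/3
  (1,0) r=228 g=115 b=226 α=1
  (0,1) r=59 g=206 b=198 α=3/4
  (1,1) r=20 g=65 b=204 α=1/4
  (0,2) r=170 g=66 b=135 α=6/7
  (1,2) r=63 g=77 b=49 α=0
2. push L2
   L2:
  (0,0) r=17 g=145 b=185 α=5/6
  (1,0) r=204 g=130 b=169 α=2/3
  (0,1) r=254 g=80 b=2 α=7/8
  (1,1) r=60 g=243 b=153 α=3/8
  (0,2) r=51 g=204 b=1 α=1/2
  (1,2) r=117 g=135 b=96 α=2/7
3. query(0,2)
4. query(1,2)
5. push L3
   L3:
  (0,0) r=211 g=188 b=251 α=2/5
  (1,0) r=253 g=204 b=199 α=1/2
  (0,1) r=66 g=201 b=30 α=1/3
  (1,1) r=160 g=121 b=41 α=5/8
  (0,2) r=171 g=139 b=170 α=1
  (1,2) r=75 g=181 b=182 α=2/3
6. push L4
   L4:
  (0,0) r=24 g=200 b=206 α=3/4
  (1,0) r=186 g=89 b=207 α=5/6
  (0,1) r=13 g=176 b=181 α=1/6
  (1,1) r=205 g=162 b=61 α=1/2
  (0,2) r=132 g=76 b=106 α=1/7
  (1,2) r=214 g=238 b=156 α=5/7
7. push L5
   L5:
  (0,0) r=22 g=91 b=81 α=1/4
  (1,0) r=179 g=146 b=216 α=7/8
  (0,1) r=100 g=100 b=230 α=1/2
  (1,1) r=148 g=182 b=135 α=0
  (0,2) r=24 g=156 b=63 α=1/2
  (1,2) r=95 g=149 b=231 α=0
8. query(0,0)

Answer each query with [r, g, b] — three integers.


at x=0,y=2 over L1,L2:
after L1 α=6/7: [1020/7, 396/7, 810/7]
after L2 α=1/2: [1377/14, 912/7, 817/14]
→ [98, 130, 58]

(1,2) stack=L1,L2; from [0,0,0]:
L1 α=0: [0, 0, 0]
L2 α=2/7: [234/7, 270/7, 192/7]
= [33, 39, 27]

at x=0,y=0 over L1,L2,L3,L4,L5:
+L1 (α=2/3) → [152, 132, 428/3]
+L2 (α=5/6) → [79/2, 857/6, 3203/18]
+L3 (α=2/5) → [1081/10, 1609/10, 1243/6]
+L4 (α=3/4) → [1801/40, 7609/40, 4951/24]
+L5 (α=1/4) → [6283/160, 26467/160, 5599/32]
→ [39, 165, 175]


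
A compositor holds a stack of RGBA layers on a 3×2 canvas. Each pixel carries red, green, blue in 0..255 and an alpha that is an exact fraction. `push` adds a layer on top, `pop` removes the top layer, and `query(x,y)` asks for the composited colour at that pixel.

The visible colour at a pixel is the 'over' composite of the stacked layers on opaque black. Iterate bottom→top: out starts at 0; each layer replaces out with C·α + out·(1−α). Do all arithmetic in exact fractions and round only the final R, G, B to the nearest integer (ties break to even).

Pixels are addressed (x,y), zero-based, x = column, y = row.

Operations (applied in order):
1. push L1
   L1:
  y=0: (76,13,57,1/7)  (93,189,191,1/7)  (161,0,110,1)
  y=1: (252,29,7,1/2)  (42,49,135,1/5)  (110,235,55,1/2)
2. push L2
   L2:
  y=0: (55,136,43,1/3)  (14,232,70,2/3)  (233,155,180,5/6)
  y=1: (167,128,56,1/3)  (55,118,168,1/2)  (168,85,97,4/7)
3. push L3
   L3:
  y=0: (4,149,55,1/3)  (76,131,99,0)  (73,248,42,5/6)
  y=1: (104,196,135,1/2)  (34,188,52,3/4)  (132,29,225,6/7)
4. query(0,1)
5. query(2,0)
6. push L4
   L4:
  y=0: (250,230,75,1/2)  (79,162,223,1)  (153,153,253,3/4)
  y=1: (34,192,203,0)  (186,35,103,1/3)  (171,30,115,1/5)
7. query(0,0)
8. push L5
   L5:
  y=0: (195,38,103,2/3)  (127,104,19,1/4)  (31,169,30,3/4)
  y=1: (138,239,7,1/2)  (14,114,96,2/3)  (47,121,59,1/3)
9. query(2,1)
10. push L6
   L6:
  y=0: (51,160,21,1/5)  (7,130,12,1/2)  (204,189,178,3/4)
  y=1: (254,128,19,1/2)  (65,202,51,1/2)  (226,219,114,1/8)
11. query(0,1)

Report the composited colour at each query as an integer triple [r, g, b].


(0,1) stack=L1,L2,L3; from [0,0,0]:
+L1 (α=1/2) → [126, 29/2, 7/2]
+L2 (α=1/3) → [419/3, 157/3, 21]
+L3 (α=1/2) → [731/6, 745/6, 78]
rounded: [122, 124, 78]

(2,0) stack=L1,L2,L3; from [0,0,0]:
L1 α=1: [161, 0, 110]
L2 α=5/6: [221, 775/6, 505/3]
L3 α=5/6: [293/3, 8215/36, 1135/18]
→ [98, 228, 63]

query (0,0) [L1,L2,L3,L4] — begin 0,0,0
after L1 α=1/7: [76/7, 13/7, 57/7]
after L2 α=1/3: [179/7, 326/7, 415/21]
after L3 α=1/3: [386/21, 565/7, 1985/63]
after L4 α=1/2: [2818/21, 2175/14, 3355/63]
= [134, 155, 53]

query (2,1) [L1,L2,L3,L4,L5] — begin 0,0,0
after L1 α=1/2: [55, 235/2, 55/2]
after L2 α=4/7: [837/7, 1385/14, 941/14]
after L3 α=6/7: [6381/49, 3821/98, 19841/98]
after L4 α=1/5: [33903/245, 9112/245, 45317/245]
after L5 α=1/3: [79321/735, 47869/735, 105089/735]
rounded: [108, 65, 143]

query (0,1) [L1,L2,L3,L4,L5,L6] — begin 0,0,0
after L1 α=1/2: [126, 29/2, 7/2]
after L2 α=1/3: [419/3, 157/3, 21]
after L3 α=1/2: [731/6, 745/6, 78]
after L4 α=0: [731/6, 745/6, 78]
after L5 α=1/2: [1559/12, 2179/12, 85/2]
after L6 α=1/2: [4607/24, 3715/24, 123/4]
rounded: [192, 155, 31]


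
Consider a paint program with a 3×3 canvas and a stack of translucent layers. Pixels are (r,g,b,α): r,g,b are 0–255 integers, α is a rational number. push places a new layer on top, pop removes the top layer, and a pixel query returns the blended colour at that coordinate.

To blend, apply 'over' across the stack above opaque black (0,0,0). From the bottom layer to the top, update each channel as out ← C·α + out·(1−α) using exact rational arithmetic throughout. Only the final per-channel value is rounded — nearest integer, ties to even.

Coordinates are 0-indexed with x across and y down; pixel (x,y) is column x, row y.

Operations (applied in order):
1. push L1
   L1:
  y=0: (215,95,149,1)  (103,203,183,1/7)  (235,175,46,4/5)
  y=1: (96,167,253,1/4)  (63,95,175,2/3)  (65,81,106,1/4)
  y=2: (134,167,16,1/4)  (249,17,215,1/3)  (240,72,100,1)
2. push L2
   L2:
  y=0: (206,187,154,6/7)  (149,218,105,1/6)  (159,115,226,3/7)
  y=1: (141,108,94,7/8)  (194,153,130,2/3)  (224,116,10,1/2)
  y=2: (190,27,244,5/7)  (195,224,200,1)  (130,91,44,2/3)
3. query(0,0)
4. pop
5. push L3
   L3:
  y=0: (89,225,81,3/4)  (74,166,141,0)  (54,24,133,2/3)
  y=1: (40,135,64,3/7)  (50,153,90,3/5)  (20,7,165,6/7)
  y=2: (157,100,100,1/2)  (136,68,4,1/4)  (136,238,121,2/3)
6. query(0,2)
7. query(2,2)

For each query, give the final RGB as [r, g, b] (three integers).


query (0,0) [L1,L2] — begin 0,0,0
L1 α=1: [215, 95, 149]
L2 α=6/7: [1451/7, 1217/7, 1073/7]
rounded: [207, 174, 153]

query (0,2) [L1,L3] — begin 0,0,0
L1 α=1/4: [67/2, 167/4, 4]
L3 α=1/2: [381/4, 567/8, 52]
rounded: [95, 71, 52]

at x=2,y=2 over L1,L3:
+L1 (α=1) → [240, 72, 100]
+L3 (α=2/3) → [512/3, 548/3, 114]
rounded: [171, 183, 114]


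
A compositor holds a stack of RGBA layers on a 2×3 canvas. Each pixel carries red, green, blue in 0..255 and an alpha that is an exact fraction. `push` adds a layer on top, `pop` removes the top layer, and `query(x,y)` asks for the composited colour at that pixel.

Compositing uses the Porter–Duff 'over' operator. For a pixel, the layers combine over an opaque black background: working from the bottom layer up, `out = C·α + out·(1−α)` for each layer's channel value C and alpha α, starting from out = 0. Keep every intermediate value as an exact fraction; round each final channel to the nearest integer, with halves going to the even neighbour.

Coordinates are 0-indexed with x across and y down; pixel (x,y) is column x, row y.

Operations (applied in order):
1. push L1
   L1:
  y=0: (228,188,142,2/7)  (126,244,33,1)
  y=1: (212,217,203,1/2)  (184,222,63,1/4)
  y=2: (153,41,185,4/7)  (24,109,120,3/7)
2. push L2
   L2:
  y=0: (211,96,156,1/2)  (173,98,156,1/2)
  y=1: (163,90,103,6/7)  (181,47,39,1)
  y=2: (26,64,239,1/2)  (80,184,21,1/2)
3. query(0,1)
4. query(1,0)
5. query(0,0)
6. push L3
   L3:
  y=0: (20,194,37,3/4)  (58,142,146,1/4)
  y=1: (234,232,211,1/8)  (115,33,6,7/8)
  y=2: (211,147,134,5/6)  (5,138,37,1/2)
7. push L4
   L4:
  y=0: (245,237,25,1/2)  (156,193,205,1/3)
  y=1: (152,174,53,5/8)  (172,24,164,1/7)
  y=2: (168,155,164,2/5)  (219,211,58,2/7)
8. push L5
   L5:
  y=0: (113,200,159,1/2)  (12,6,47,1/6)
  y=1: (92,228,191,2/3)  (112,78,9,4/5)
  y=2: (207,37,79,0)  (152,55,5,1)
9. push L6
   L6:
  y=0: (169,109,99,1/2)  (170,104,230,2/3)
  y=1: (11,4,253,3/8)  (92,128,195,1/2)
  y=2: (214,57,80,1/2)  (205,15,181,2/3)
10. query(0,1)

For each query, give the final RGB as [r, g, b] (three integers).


query (0,1) [L1,L2] — begin 0,0,0
+L1 (α=1/2) → [106, 217/2, 203/2]
+L2 (α=6/7) → [1084/7, 1297/14, 1439/14]
→ [155, 93, 103]

query (1,0) [L1,L2] — begin 0,0,0
after L1 α=1: [126, 244, 33]
after L2 α=1/2: [299/2, 171, 189/2]
= [150, 171, 94]

(0,0) stack=L1,L2; from [0,0,0]:
L1 α=2/7: [456/7, 376/7, 284/7]
L2 α=1/2: [1933/14, 524/7, 688/7]
rounded: [138, 75, 98]

(0,1) stack=L1,L2,L3,L4,L5,L6; from [0,0,0]:
after L1 α=1/2: [106, 217/2, 203/2]
after L2 α=6/7: [1084/7, 1297/14, 1439/14]
after L3 α=1/8: [659/4, 1761/16, 1861/16]
after L4 α=5/8: [5017/32, 19203/128, 9823/128]
after L5 α=2/3: [3635/32, 25857/128, 19573/128]
after L6 α=3/8: [19231/256, 130821/1024, 195017/1024]
= [75, 128, 190]


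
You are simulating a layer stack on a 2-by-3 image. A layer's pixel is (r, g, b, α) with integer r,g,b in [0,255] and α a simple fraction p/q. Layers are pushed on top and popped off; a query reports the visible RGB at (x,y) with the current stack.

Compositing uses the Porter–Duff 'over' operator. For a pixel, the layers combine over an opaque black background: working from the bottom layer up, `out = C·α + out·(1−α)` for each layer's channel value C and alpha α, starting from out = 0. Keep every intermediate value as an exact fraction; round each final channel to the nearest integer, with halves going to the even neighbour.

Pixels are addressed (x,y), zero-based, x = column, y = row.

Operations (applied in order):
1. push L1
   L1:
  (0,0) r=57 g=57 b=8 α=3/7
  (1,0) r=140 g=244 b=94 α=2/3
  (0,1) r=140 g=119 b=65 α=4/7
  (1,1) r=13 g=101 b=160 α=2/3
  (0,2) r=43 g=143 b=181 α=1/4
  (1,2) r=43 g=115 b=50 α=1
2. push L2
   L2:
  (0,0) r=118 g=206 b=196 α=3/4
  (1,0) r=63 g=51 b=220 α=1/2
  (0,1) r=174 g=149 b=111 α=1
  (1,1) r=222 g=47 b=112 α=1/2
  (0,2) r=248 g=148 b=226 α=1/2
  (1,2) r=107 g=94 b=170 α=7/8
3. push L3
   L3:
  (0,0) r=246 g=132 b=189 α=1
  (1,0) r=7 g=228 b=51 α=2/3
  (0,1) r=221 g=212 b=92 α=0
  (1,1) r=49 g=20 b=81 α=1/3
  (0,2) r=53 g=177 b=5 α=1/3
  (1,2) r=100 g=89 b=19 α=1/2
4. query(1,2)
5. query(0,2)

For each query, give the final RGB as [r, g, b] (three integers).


(1,2) stack=L1,L2,L3; from [0,0,0]:
after L1 α=1: [43, 115, 50]
after L2 α=7/8: [99, 773/8, 155]
after L3 α=1/2: [199/2, 1485/16, 87]
rounded: [100, 93, 87]

query (0,2) [L1,L2,L3] — begin 0,0,0
after L1 α=1/4: [43/4, 143/4, 181/4]
after L2 α=1/2: [1035/8, 735/8, 1085/8]
after L3 α=1/3: [1247/12, 481/4, 1105/12]
→ [104, 120, 92]


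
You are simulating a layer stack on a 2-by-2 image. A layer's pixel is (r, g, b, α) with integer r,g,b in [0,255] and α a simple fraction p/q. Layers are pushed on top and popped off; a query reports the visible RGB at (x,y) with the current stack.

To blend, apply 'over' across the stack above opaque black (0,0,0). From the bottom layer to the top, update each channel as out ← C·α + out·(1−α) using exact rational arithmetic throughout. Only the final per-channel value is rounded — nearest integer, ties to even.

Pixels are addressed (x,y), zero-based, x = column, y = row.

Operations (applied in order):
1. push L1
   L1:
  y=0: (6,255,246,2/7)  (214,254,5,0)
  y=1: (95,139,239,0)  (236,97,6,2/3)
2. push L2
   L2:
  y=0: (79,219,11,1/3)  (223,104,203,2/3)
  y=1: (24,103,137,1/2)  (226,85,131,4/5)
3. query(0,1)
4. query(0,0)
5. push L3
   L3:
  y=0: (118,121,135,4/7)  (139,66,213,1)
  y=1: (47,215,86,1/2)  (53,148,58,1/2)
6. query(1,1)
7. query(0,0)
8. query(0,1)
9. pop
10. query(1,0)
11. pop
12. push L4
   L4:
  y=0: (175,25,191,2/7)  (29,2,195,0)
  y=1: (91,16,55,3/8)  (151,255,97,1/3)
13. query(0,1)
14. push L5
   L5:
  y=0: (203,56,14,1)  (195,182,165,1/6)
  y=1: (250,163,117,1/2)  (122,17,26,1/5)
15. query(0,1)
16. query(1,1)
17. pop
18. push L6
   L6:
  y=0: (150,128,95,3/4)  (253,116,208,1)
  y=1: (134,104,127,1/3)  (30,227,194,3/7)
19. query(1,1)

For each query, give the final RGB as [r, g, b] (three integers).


query (0,1) [L1,L2] — begin 0,0,0
+L1 (α=0) → [0, 0, 0]
+L2 (α=1/2) → [12, 103/2, 137/2]
= [12, 52, 68]

at x=0,y=0 over L1,L2:
after L1 α=2/7: [12/7, 510/7, 492/7]
after L2 α=1/3: [577/21, 851/7, 1061/21]
→ [27, 122, 51]

(1,1) stack=L1,L2,L3; from [0,0,0]:
after L1 α=2/3: [472/3, 194/3, 4]
after L2 α=4/5: [3184/15, 1214/15, 528/5]
after L3 α=1/2: [3979/30, 1717/15, 409/5]
rounded: [133, 114, 82]

(0,0) stack=L1,L2,L3; from [0,0,0]:
after L1 α=2/7: [12/7, 510/7, 492/7]
after L2 α=1/3: [577/21, 851/7, 1061/21]
after L3 α=4/7: [3881/49, 5941/49, 4841/49]
→ [79, 121, 99]

(0,1) stack=L1,L2,L3; from [0,0,0]:
L1 α=0: [0, 0, 0]
L2 α=1/2: [12, 103/2, 137/2]
L3 α=1/2: [59/2, 533/4, 309/4]
= [30, 133, 77]

query (1,0) [L1,L2] — begin 0,0,0
L1 α=0: [0, 0, 0]
L2 α=2/3: [446/3, 208/3, 406/3]
rounded: [149, 69, 135]

at x=0,y=1 over L1,L4:
+L1 (α=0) → [0, 0, 0]
+L4 (α=3/8) → [273/8, 6, 165/8]
→ [34, 6, 21]

query (0,1) [L1,L4,L5] — begin 0,0,0
after L1 α=0: [0, 0, 0]
after L4 α=3/8: [273/8, 6, 165/8]
after L5 α=1/2: [2273/16, 169/2, 1101/16]
= [142, 84, 69]

at x=1,y=1 over L1,L4,L5:
after L1 α=2/3: [472/3, 194/3, 4]
after L4 α=1/3: [1397/9, 1153/9, 35]
after L5 α=1/5: [6686/45, 953/9, 166/5]
rounded: [149, 106, 33]

(1,1) stack=L1,L4,L6; from [0,0,0]:
after L1 α=2/3: [472/3, 194/3, 4]
after L4 α=1/3: [1397/9, 1153/9, 35]
after L6 α=3/7: [914/9, 10741/63, 722/7]
= [102, 170, 103]


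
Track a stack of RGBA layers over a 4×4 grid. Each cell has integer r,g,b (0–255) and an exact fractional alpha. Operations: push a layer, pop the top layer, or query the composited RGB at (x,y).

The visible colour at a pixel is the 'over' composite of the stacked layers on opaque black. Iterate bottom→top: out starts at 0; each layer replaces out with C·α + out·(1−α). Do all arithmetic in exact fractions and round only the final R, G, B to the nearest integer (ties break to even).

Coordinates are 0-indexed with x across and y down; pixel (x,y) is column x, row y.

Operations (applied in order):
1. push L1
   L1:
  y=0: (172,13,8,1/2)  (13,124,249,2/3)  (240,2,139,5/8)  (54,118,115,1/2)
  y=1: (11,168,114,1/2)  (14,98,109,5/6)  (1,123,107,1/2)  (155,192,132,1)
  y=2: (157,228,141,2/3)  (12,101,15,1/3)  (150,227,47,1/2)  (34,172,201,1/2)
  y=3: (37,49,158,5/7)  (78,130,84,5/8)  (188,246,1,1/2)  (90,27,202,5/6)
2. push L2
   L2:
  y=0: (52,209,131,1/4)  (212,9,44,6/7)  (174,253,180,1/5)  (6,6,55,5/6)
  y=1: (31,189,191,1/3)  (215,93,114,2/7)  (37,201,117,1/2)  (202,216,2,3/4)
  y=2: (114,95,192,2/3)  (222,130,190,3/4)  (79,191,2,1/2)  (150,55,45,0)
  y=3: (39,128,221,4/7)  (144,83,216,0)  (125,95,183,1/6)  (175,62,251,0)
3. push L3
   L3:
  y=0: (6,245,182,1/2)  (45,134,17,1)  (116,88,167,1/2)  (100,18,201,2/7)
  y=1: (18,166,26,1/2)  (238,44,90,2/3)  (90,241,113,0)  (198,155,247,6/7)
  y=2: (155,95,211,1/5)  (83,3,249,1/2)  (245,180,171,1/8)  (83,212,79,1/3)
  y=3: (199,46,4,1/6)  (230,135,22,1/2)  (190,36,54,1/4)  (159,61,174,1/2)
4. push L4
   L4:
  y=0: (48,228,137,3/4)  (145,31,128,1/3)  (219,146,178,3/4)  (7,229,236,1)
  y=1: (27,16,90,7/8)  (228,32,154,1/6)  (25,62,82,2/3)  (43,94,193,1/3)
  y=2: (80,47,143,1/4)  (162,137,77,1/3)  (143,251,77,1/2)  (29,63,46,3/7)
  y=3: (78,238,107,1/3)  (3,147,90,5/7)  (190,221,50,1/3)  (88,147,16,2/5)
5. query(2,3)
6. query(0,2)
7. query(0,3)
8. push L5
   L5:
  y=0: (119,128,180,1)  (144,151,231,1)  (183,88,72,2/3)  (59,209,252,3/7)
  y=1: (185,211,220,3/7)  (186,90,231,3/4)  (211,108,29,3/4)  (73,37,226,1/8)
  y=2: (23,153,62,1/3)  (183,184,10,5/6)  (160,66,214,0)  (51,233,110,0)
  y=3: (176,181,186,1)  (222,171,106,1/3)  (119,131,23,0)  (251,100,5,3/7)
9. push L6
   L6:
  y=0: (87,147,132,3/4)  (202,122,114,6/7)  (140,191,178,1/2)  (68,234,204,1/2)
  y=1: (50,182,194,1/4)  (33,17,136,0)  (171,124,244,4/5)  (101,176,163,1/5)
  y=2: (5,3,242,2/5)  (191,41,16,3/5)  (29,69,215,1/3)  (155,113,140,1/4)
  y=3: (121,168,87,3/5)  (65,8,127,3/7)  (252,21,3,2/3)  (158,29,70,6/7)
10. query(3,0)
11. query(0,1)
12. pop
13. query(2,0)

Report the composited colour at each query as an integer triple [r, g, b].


(2,3) stack=L1,L2,L3,L4; from [0,0,0]:
+L1 (α=1/2) → [94, 123, 1/2]
+L2 (α=1/6) → [595/6, 355/3, 371/12]
+L3 (α=1/4) → [975/8, 391/4, 587/16]
+L4 (α=1/3) → [1735/12, 833/6, 329/8]
= [145, 139, 41]

at x=0,y=2 over L1,L2,L3,L4:
after L1 α=2/3: [314/3, 152, 94]
after L2 α=2/3: [998/9, 114, 478/3]
after L3 α=1/5: [5387/45, 551/5, 509/3]
after L4 α=1/4: [6587/60, 472/5, 163]
→ [110, 94, 163]

query (0,3) [L1,L2,L3,L4] — begin 0,0,0
L1 α=5/7: [185/7, 35, 790/7]
L2 α=4/7: [1647/49, 617/7, 8558/49]
L3 α=1/6: [8993/147, 3407/42, 21493/147]
L4 α=1/3: [29452/441, 8405/63, 58715/441]
rounded: [67, 133, 133]

query (3,0) [L1,L2,L3,L4,L5,L6] — begin 0,0,0
L1 α=1/2: [27, 59, 115/2]
L2 α=5/6: [19/2, 89/6, 665/12]
L3 α=2/7: [495/14, 661/42, 8149/84]
L4 α=1: [7, 229, 236]
L5 α=3/7: [205/7, 1543/7, 1700/7]
L6 α=1/2: [681/14, 3181/14, 1564/7]
→ [49, 227, 223]

at x=0,y=1 over L1,L2,L3,L4,L5,L6:
after L1 α=1/2: [11/2, 84, 57]
after L2 α=1/3: [14, 119, 305/3]
after L3 α=1/2: [16, 285/2, 383/6]
after L4 α=7/8: [205/8, 509/16, 4163/48]
after L5 α=3/7: [1315/14, 3041/28, 12083/84]
after L6 α=1/4: [4645/56, 14219/112, 17515/112]
rounded: [83, 127, 156]

at x=2,y=0 over L1,L2,L3,L4,L5:
after L1 α=5/8: [150, 5/4, 695/8]
after L2 α=1/5: [774/5, 258/5, 211/2]
after L3 α=1/2: [677/5, 349/5, 545/4]
after L4 α=3/4: [1981/10, 2539/20, 2681/16]
after L5 α=2/3: [5641/30, 6059/60, 4985/48]
→ [188, 101, 104]


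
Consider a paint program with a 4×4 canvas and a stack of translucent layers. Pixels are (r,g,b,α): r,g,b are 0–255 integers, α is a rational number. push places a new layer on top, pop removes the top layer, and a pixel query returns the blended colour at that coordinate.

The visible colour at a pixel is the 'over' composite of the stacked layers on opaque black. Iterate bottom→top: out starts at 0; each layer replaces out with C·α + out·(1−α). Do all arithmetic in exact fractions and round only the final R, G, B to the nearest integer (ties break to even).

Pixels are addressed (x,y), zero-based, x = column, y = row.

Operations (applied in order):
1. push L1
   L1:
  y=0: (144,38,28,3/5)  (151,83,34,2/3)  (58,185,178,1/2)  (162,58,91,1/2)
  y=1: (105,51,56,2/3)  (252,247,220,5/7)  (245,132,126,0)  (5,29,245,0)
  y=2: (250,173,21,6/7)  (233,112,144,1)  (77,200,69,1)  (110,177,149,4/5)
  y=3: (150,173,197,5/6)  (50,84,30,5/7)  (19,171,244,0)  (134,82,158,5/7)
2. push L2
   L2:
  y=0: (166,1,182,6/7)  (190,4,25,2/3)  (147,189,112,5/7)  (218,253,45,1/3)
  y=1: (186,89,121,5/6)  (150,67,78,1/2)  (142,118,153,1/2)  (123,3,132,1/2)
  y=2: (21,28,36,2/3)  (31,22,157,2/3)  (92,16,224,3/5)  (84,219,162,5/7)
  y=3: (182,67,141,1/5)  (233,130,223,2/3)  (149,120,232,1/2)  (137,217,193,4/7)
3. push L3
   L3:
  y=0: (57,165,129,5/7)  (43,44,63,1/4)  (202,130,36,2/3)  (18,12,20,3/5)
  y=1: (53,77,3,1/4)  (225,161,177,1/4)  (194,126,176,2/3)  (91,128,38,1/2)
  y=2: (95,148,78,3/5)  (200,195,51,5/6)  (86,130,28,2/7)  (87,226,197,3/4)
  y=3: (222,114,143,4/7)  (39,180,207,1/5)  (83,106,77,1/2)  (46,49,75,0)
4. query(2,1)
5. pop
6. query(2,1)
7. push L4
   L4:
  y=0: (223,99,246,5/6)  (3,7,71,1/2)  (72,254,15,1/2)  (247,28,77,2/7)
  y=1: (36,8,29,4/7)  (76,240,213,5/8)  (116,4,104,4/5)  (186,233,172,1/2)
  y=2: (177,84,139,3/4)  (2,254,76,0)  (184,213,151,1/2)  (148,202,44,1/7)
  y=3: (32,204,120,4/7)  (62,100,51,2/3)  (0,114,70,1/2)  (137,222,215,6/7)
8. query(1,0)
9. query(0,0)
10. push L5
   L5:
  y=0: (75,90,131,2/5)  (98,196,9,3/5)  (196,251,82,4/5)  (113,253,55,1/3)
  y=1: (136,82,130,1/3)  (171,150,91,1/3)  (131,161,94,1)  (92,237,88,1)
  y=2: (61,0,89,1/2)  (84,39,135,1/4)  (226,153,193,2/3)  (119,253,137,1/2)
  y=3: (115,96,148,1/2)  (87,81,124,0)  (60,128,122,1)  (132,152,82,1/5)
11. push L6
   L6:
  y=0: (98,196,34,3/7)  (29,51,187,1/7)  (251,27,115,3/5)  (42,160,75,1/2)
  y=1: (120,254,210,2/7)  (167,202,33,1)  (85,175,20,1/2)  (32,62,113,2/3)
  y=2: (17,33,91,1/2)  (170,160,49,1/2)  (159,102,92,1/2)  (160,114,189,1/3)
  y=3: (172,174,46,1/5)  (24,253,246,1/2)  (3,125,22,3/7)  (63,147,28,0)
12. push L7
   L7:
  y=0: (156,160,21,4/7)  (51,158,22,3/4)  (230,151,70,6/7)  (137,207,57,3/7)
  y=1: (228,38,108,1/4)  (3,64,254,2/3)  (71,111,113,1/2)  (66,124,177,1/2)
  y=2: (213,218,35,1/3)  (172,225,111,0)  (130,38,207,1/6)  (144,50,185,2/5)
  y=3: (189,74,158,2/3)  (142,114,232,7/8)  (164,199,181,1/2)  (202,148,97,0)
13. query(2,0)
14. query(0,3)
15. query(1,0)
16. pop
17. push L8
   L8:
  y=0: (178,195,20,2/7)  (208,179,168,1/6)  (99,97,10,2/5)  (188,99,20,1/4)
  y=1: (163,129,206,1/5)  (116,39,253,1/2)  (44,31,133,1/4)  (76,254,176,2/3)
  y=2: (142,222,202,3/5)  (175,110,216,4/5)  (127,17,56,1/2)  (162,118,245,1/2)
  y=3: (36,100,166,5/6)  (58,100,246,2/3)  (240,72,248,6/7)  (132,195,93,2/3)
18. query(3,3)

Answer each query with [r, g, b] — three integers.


at x=2,y=1 over L1,L2,L3:
after L1 α=0: [0, 0, 0]
after L2 α=1/2: [71, 59, 153/2]
after L3 α=2/3: [153, 311/3, 857/6]
rounded: [153, 104, 143]

query (2,1) [L1,L2] — begin 0,0,0
after L1 α=0: [0, 0, 0]
after L2 α=1/2: [71, 59, 153/2]
→ [71, 59, 76]

(1,0) stack=L1,L2,L4; from [0,0,0]:
+L1 (α=2/3) → [302/3, 166/3, 68/3]
+L2 (α=2/3) → [1442/9, 190/9, 218/9]
+L4 (α=1/2) → [1469/18, 253/18, 857/18]
rounded: [82, 14, 48]

(0,0) stack=L1,L2,L4; from [0,0,0]:
+L1 (α=3/5) → [432/5, 114/5, 84/5]
+L2 (α=6/7) → [5412/35, 144/35, 792/5]
+L4 (α=5/6) → [44437/210, 5823/70, 1157/5]
→ [212, 83, 231]

(2,0) stack=L1,L2,L4,L5,L6,L7; from [0,0,0]:
+L1 (α=1/2) → [29, 185/2, 89]
+L2 (α=5/7) → [793/7, 1130/7, 738/7]
+L4 (α=1/2) → [1297/14, 1454/7, 843/14]
+L5 (α=4/5) → [12273/70, 8482/35, 1087/14]
+L6 (α=3/5) → [38628/175, 19799/175, 3502/35]
+L7 (α=6/7) → [280128/1225, 178349/1225, 18202/245]
= [229, 146, 74]

query (0,3) [L1,L2,L4,L5,L6,L7] — begin 0,0,0
+L1 (α=5/6) → [125, 865/6, 985/6]
+L2 (α=1/5) → [682/5, 1931/15, 2393/15]
+L4 (α=4/7) → [2686/35, 6011/35, 4793/35]
+L5 (α=1/2) → [6711/70, 9371/70, 9973/70]
+L6 (α=1/5) → [19442/175, 24832/175, 21556/175]
+L7 (α=2/3) → [85592/525, 50732/525, 76856/525]
rounded: [163, 97, 146]

query (1,0) [L1,L2,L4,L5,L6,L7] — begin 0,0,0
L1 α=2/3: [302/3, 166/3, 68/3]
L2 α=2/3: [1442/9, 190/9, 218/9]
L4 α=1/2: [1469/18, 253/18, 857/18]
L5 α=3/5: [823/9, 1109/9, 220/9]
L6 α=1/7: [1733/21, 2371/21, 143/3]
L7 α=3/4: [2473/42, 12325/84, 341/12]
= [59, 147, 28]

at x=3,y=3 over L1,L2,L4,L5,L6,L8:
+L1 (α=5/7) → [670/7, 410/7, 790/7]
+L2 (α=4/7) → [5846/49, 7306/49, 7774/49]
+L4 (α=6/7) → [46124/343, 72574/343, 70984/343]
+L5 (α=1/5) → [229772/1715, 342432/1715, 312062/1715]
+L6 (α=0) → [229772/1715, 342432/1715, 312062/1715]
+L8 (α=2/3) → [682532/5145, 337094/1715, 631052/5145]
rounded: [133, 197, 123]
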